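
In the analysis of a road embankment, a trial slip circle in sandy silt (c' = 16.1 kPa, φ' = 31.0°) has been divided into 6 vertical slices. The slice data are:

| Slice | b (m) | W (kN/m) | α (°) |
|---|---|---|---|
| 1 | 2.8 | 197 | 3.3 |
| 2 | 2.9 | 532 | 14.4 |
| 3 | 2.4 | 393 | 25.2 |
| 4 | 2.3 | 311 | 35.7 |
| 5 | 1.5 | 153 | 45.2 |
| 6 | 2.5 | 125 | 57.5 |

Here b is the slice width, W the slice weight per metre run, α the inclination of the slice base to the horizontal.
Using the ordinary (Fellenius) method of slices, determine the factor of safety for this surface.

FS = 1.68

Ordinary method of slices: FS = Σ[c'·Δl_i + (W_i cosα_i)·tanφ'] / Σ W_i sinα_i, with Δl_i = b_i / cosα_i.
Slice 1: Δl = 2.8/cos3.3° = 2.805 m; N'_1 = 197·cos3.3° = 196.7; c'Δl = 45.15; W sinα = 11.3
Slice 2: Δl = 2.9/cos14.4° = 2.994 m; N'_2 = 532·cos14.4° = 515.3; c'Δl = 48.20; W sinα = 132.3
Slice 3: Δl = 2.4/cos25.2° = 2.652 m; N'_3 = 393·cos25.2° = 355.6; c'Δl = 42.70; W sinα = 167.3
Slice 4: Δl = 2.3/cos35.7° = 2.832 m; N'_4 = 311·cos35.7° = 252.6; c'Δl = 45.60; W sinα = 181.5
Slice 5: Δl = 1.5/cos45.2° = 2.129 m; N'_5 = 153·cos45.2° = 107.8; c'Δl = 34.27; W sinα = 108.6
Slice 6: Δl = 2.5/cos57.5° = 4.653 m; N'_6 = 125·cos57.5° = 67.2; c'Δl = 74.91; W sinα = 105.4
Σc'Δl = 290.8 kN/m; ΣN' = 1495.1 kN/m; ΣW sinα = 706.4 kN/m
Resisting = 290.8 + 1495.1·tan31.0° = 290.8 + 898.3 = 1189.2 kN/m
FS = 1189.2 / 706.4 = 1.683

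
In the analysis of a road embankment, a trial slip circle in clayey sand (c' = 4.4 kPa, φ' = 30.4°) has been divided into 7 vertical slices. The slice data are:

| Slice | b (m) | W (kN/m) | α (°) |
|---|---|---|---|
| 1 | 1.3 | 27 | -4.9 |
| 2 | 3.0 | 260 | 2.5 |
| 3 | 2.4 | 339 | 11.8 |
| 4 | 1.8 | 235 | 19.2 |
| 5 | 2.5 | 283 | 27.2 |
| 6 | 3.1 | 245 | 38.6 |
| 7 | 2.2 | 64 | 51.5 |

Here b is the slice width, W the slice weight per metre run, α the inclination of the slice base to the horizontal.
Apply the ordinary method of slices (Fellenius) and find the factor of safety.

Ordinary method of slices: FS = Σ[c'·Δl_i + (W_i cosα_i)·tanφ'] / Σ W_i sinα_i, with Δl_i = b_i / cosα_i.
Slice 1: Δl = 1.3/cos(-4.9°) = 1.305 m; N'_1 = 27·cos(-4.9°) = 26.9; c'Δl = 5.74; W sinα = -2.3
Slice 2: Δl = 3.0/cos2.5° = 3.003 m; N'_2 = 260·cos2.5° = 259.8; c'Δl = 13.21; W sinα = 11.3
Slice 3: Δl = 2.4/cos11.8° = 2.452 m; N'_3 = 339·cos11.8° = 331.8; c'Δl = 10.79; W sinα = 69.3
Slice 4: Δl = 1.8/cos19.2° = 1.906 m; N'_4 = 235·cos19.2° = 221.9; c'Δl = 8.39; W sinα = 77.3
Slice 5: Δl = 2.5/cos27.2° = 2.811 m; N'_5 = 283·cos27.2° = 251.7; c'Δl = 12.37; W sinα = 129.4
Slice 6: Δl = 3.1/cos38.6° = 3.967 m; N'_6 = 245·cos38.6° = 191.5; c'Δl = 17.45; W sinα = 152.9
Slice 7: Δl = 2.2/cos51.5° = 3.534 m; N'_7 = 64·cos51.5° = 39.8; c'Δl = 15.55; W sinα = 50.1
Σc'Δl = 83.5 kN/m; ΣN' = 1323.4 kN/m; ΣW sinα = 487.9 kN/m
Resisting = 83.5 + 1323.4·tan30.4° = 83.5 + 776.5 = 860.0 kN/m
FS = 860.0 / 487.9 = 1.762

FS = 1.76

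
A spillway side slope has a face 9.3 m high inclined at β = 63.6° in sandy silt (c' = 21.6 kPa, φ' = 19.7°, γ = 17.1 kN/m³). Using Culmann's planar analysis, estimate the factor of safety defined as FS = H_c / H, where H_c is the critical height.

H_c = (4c'/γ) · sinβ cosφ' / [1 − cos(β − φ')]
    = (4·21.6/17.1) · sin63.6°·cos19.7° / [1 − cos43.9°]
    = 5.053 · 0.8433 / 0.2794 = 15.25 m
FS = H_c / H = 15.25 / 9.3 = 1.639

FS = 1.64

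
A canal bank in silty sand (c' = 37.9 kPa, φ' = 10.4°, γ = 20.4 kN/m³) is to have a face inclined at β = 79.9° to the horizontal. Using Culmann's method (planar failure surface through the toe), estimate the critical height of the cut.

Culmann's analysis gives the critical failure plane at α_cr = (β + φ')/2 = (79.9 + 10.4)/2 = 45.2°, and the critical height
H_c = (4c'/γ) · sinβ cosφ' / [1 − cos(β − φ')]
    = (4·37.9/20.4) · sin79.9°·cos10.4° / [1 − cos(69.5°)]
    = 7.431 · 0.9845·0.9836 / [1 − 0.3502]
    = 7.431 · 0.9683 / 0.6498
    = 11.07 m

H_c = 11.07 m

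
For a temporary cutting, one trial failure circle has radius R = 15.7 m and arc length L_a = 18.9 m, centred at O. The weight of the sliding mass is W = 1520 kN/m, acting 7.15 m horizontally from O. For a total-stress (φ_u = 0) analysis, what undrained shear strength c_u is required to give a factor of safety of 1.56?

FS = c_u·L_a·R / (W·d), so c_u = FS·W·d / (L_a·R).
c_u = 1.56·1520·7.15 / (18.90·15.7) = 16954.1 / 296.73 = 57.14 kPa

c_u = 57.1 kPa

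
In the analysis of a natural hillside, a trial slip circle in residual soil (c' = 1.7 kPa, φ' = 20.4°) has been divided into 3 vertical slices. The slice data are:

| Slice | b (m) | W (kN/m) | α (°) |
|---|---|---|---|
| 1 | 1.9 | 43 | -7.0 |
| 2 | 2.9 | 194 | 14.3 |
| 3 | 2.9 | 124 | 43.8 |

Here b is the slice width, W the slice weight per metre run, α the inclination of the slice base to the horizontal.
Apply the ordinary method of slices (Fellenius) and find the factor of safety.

Ordinary method of slices: FS = Σ[c'·Δl_i + (W_i cosα_i)·tanφ'] / Σ W_i sinα_i, with Δl_i = b_i / cosα_i.
Slice 1: Δl = 1.9/cos(-7.0°) = 1.914 m; N'_1 = 43·cos(-7.0°) = 42.7; c'Δl = 3.25; W sinα = -5.2
Slice 2: Δl = 2.9/cos14.3° = 2.993 m; N'_2 = 194·cos14.3° = 188.0; c'Δl = 5.09; W sinα = 47.9
Slice 3: Δl = 2.9/cos43.8° = 4.018 m; N'_3 = 124·cos43.8° = 89.5; c'Δl = 6.83; W sinα = 85.8
Σc'Δl = 15.2 kN/m; ΣN' = 320.2 kN/m; ΣW sinα = 128.5 kN/m
Resisting = 15.2 + 320.2·tan20.4° = 15.2 + 119.1 = 134.2 kN/m
FS = 134.2 / 128.5 = 1.045

FS = 1.04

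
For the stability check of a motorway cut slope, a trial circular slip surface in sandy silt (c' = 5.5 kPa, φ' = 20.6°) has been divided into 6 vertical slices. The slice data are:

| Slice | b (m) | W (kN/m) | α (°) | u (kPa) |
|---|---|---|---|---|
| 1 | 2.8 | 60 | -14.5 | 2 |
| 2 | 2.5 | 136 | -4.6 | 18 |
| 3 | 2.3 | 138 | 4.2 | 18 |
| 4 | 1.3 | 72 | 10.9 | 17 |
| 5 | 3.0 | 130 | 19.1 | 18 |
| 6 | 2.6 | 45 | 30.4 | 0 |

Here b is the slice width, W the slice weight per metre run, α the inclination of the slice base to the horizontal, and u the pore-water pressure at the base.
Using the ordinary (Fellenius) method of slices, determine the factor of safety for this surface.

FS = 3.66

Ordinary method of slices: FS = Σ[c'·Δl_i + (W_i cosα_i − u_i·Δl_i)·tanφ'] / Σ W_i sinα_i, with Δl_i = b_i / cosα_i.
Slice 1: Δl = 2.8/cos(-14.5°) = 2.892 m; N'_1 = 60·cos(-14.5°) − 2·2.892 = 52.3; c'Δl = 15.91; W sinα = -15.0
Slice 2: Δl = 2.5/cos(-4.6°) = 2.508 m; N'_2 = 136·cos(-4.6°) − 18·2.508 = 90.4; c'Δl = 13.79; W sinα = -10.9
Slice 3: Δl = 2.3/cos4.2° = 2.306 m; N'_3 = 138·cos4.2° − 18·2.306 = 96.1; c'Δl = 12.68; W sinα = 10.1
Slice 4: Δl = 1.3/cos10.9° = 1.324 m; N'_4 = 72·cos10.9° − 17·1.324 = 48.2; c'Δl = 7.28; W sinα = 13.6
Slice 5: Δl = 3.0/cos19.1° = 3.175 m; N'_5 = 130·cos19.1° − 18·3.175 = 65.7; c'Δl = 17.46; W sinα = 42.5
Slice 6: Δl = 2.6/cos30.4° = 3.014 m; N'_6 = 45·cos30.4° − 0·3.014 = 38.8; c'Δl = 16.58; W sinα = 22.8
Σc'Δl = 83.7 kN/m; ΣN' = 391.5 kN/m; ΣW sinα = 63.1 kN/m
Resisting = 83.7 + 391.5·tan20.6° = 83.7 + 147.2 = 230.9 kN/m
FS = 230.9 / 63.1 = 3.659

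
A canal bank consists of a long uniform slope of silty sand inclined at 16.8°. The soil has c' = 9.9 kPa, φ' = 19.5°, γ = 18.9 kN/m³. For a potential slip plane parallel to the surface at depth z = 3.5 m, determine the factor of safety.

For an infinite slope with a slip plane parallel to the surface (no pore pressure): FS = [c' + γz cos²β tanφ'] / [γz sinβ cosβ].
γz = 18.9·3.5 = 66.15 kN/m²
Numerator = 9.9 + 66.15·cos²16.8°·tan19.5° = 9.9 + 66.15·0.9165·0.3541 = 31.368 kPa
Denominator = 66.15·sin16.8°·cos16.8° = 66.15·0.2890·0.9573 = 18.303 kPa
FS = 31.368 / 18.303 = 1.714

FS = 1.71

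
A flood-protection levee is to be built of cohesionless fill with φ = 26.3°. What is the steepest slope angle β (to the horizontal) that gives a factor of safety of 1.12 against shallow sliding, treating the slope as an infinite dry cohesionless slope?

For an infinite dry cohesionless slope FS = tanφ/tanβ, so tanβ = tanφ / FS.
tanβ = tan26.3° / 1.12 = 0.4942 / 1.12 = 0.4413
β = arctan(0.4413) = 23.81°

β = 23.8°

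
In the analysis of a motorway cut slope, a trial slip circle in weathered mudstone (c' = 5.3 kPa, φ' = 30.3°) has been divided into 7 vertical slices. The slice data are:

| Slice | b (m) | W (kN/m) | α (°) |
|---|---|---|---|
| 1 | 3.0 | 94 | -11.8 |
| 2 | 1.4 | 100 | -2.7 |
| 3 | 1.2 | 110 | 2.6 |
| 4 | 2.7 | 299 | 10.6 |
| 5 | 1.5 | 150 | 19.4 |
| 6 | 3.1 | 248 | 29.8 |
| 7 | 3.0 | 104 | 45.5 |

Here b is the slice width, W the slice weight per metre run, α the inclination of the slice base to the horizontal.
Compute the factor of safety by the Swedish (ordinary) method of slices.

Ordinary method of slices: FS = Σ[c'·Δl_i + (W_i cosα_i)·tanφ'] / Σ W_i sinα_i, with Δl_i = b_i / cosα_i.
Slice 1: Δl = 3.0/cos(-11.8°) = 3.065 m; N'_1 = 94·cos(-11.8°) = 92.0; c'Δl = 16.24; W sinα = -19.2
Slice 2: Δl = 1.4/cos(-2.7°) = 1.402 m; N'_2 = 100·cos(-2.7°) = 99.9; c'Δl = 7.43; W sinα = -4.7
Slice 3: Δl = 1.2/cos2.6° = 1.201 m; N'_3 = 110·cos2.6° = 109.9; c'Δl = 6.37; W sinα = 5.0
Slice 4: Δl = 2.7/cos10.6° = 2.747 m; N'_4 = 299·cos10.6° = 293.9; c'Δl = 14.56; W sinα = 55.0
Slice 5: Δl = 1.5/cos19.4° = 1.590 m; N'_5 = 150·cos19.4° = 141.5; c'Δl = 8.43; W sinα = 49.8
Slice 6: Δl = 3.1/cos29.8° = 3.572 m; N'_6 = 248·cos29.8° = 215.2; c'Δl = 18.93; W sinα = 123.2
Slice 7: Δl = 3.0/cos45.5° = 4.280 m; N'_7 = 104·cos45.5° = 72.9; c'Δl = 22.68; W sinα = 74.2
Σc'Δl = 94.6 kN/m; ΣN' = 1025.3 kN/m; ΣW sinα = 283.3 kN/m
Resisting = 94.6 + 1025.3·tan30.3° = 94.6 + 599.1 = 693.8 kN/m
FS = 693.8 / 283.3 = 2.449

FS = 2.45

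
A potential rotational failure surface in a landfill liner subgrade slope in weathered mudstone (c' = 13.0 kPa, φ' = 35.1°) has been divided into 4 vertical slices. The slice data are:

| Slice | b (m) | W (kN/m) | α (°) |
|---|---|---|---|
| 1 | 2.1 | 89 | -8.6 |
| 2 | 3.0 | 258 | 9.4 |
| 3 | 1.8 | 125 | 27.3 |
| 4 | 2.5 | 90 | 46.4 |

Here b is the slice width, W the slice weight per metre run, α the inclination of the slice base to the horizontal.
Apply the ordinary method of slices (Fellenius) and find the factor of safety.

Ordinary method of slices: FS = Σ[c'·Δl_i + (W_i cosα_i)·tanφ'] / Σ W_i sinα_i, with Δl_i = b_i / cosα_i.
Slice 1: Δl = 2.1/cos(-8.6°) = 2.124 m; N'_1 = 89·cos(-8.6°) = 88.0; c'Δl = 27.61; W sinα = -13.3
Slice 2: Δl = 3.0/cos9.4° = 3.041 m; N'_2 = 258·cos9.4° = 254.5; c'Δl = 39.53; W sinα = 42.1
Slice 3: Δl = 1.8/cos27.3° = 2.026 m; N'_3 = 125·cos27.3° = 111.1; c'Δl = 26.33; W sinα = 57.3
Slice 4: Δl = 2.5/cos46.4° = 3.625 m; N'_4 = 90·cos46.4° = 62.1; c'Δl = 47.13; W sinα = 65.2
Σc'Δl = 140.6 kN/m; ΣN' = 515.7 kN/m; ΣW sinα = 151.3 kN/m
Resisting = 140.6 + 515.7·tan35.1° = 140.6 + 362.4 = 503.0 kN/m
FS = 503.0 / 151.3 = 3.324

FS = 3.32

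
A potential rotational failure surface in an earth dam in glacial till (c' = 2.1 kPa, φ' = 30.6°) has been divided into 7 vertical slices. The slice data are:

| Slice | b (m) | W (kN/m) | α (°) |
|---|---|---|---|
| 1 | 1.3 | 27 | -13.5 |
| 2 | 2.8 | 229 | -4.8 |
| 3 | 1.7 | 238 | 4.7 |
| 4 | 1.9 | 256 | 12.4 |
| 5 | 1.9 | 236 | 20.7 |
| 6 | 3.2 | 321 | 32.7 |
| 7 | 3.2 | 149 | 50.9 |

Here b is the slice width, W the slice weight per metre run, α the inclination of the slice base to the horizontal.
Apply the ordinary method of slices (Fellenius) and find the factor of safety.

Ordinary method of slices: FS = Σ[c'·Δl_i + (W_i cosα_i)·tanφ'] / Σ W_i sinα_i, with Δl_i = b_i / cosα_i.
Slice 1: Δl = 1.3/cos(-13.5°) = 1.337 m; N'_1 = 27·cos(-13.5°) = 26.3; c'Δl = 2.81; W sinα = -6.3
Slice 2: Δl = 2.8/cos(-4.8°) = 2.810 m; N'_2 = 229·cos(-4.8°) = 228.2; c'Δl = 5.90; W sinα = -19.2
Slice 3: Δl = 1.7/cos4.7° = 1.706 m; N'_3 = 238·cos4.7° = 237.2; c'Δl = 3.58; W sinα = 19.5
Slice 4: Δl = 1.9/cos12.4° = 1.945 m; N'_4 = 256·cos12.4° = 250.0; c'Δl = 4.09; W sinα = 55.0
Slice 5: Δl = 1.9/cos20.7° = 2.031 m; N'_5 = 236·cos20.7° = 220.8; c'Δl = 4.27; W sinα = 83.4
Slice 6: Δl = 3.2/cos32.7° = 3.803 m; N'_6 = 321·cos32.7° = 270.1; c'Δl = 7.99; W sinα = 173.4
Slice 7: Δl = 3.2/cos50.9° = 5.074 m; N'_7 = 149·cos50.9° = 94.0; c'Δl = 10.66; W sinα = 115.6
Σc'Δl = 39.3 kN/m; ΣN' = 1326.5 kN/m; ΣW sinα = 421.5 kN/m
Resisting = 39.3 + 1326.5·tan30.6° = 39.3 + 784.5 = 823.8 kN/m
FS = 823.8 / 421.5 = 1.955

FS = 1.95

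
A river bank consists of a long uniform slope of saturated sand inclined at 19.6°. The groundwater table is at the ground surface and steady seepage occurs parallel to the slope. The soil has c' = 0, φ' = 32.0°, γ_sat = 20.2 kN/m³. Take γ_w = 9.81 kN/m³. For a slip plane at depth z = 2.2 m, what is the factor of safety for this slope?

With seepage parallel to the slope and the water table at the surface, the effective normal stress on the slip plane uses the buoyant unit weight γ' = γ_sat − γ_w while the driving shear stress uses γ_sat:
FS = [c' + γ' z cos²β tanφ'] / [γ_sat z sinβ cosβ]
(For c' = 0 this reduces to FS = (γ'/γ_sat)·tanφ'/tanβ.)
γ' = 20.2 − 9.81 = 10.39 kN/m³
Numerator = 0.0 + 10.39·2.2·cos²19.6°·tan32.0° = 0.0 + 10.39·2.2·0.8875·0.6249 = 12.676 kPa
Denominator = 20.2·2.2·sin19.6°·cos19.6° = 20.2·2.2·0.3355·0.9421 = 14.044 kPa
FS = 12.676 / 14.044 = 0.903

FS = 0.90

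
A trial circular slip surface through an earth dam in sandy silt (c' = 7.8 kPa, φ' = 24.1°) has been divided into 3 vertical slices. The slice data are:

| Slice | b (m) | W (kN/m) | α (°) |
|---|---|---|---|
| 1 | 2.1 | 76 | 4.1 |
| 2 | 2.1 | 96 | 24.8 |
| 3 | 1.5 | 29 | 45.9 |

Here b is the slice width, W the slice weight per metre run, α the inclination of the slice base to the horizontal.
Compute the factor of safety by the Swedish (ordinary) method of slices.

Ordinary method of slices: FS = Σ[c'·Δl_i + (W_i cosα_i)·tanφ'] / Σ W_i sinα_i, with Δl_i = b_i / cosα_i.
Slice 1: Δl = 2.1/cos4.1° = 2.105 m; N'_1 = 76·cos4.1° = 75.8; c'Δl = 16.42; W sinα = 5.4
Slice 2: Δl = 2.1/cos24.8° = 2.313 m; N'_2 = 96·cos24.8° = 87.1; c'Δl = 18.04; W sinα = 40.3
Slice 3: Δl = 1.5/cos45.9° = 2.155 m; N'_3 = 29·cos45.9° = 20.2; c'Δl = 16.81; W sinα = 20.8
Σc'Δl = 51.3 kN/m; ΣN' = 183.1 kN/m; ΣW sinα = 66.5 kN/m
Resisting = 51.3 + 183.1·tan24.1° = 51.3 + 81.9 = 133.2 kN/m
FS = 133.2 / 66.5 = 2.002

FS = 2.00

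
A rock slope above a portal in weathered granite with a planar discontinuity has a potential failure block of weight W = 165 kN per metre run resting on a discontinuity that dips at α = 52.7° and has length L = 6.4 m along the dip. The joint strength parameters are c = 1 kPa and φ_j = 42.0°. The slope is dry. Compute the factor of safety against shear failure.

FS = 0.73

Resolving the block weight along and normal to the plane and applying the Mohr–Coulomb strength on the joint:
N' = W cosα = 165·cos52.7° = 100.0 kN/m
Driving force T = W sinα = 165·sin52.7° = 131.3 kN/m
Resisting force R = c·L + N'·tanφ_j = 1·6.4 + 100.0·tan42.0° = 6.4 + 90.0 = 96.4 kN/m
FS = R / T = 96.4 / 131.3 = 0.735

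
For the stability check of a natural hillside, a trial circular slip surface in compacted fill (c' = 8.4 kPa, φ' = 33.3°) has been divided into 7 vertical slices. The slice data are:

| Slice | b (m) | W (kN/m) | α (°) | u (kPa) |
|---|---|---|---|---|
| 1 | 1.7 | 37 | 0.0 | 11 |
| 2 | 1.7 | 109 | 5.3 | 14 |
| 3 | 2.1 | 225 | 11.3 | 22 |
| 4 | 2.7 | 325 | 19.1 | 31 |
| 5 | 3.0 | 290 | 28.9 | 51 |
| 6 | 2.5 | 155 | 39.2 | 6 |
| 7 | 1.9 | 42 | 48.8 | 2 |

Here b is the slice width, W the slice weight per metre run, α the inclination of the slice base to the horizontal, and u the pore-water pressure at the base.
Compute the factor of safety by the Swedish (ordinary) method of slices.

FS = 1.41

Ordinary method of slices: FS = Σ[c'·Δl_i + (W_i cosα_i − u_i·Δl_i)·tanφ'] / Σ W_i sinα_i, with Δl_i = b_i / cosα_i.
Slice 1: Δl = 1.7/cos0.0° = 1.700 m; N'_1 = 37·cos0.0° − 11·1.700 = 18.3; c'Δl = 14.28; W sinα = 0.0
Slice 2: Δl = 1.7/cos5.3° = 1.707 m; N'_2 = 109·cos5.3° − 14·1.707 = 84.6; c'Δl = 14.34; W sinα = 10.1
Slice 3: Δl = 2.1/cos11.3° = 2.142 m; N'_3 = 225·cos11.3° − 22·2.142 = 173.5; c'Δl = 17.99; W sinα = 44.1
Slice 4: Δl = 2.7/cos19.1° = 2.857 m; N'_4 = 325·cos19.1° − 31·2.857 = 218.5; c'Δl = 24.00; W sinα = 106.3
Slice 5: Δl = 3.0/cos28.9° = 3.427 m; N'_5 = 290·cos28.9° − 51·3.427 = 79.1; c'Δl = 28.78; W sinα = 140.2
Slice 6: Δl = 2.5/cos39.2° = 3.226 m; N'_6 = 155·cos39.2° − 6·3.226 = 100.8; c'Δl = 27.10; W sinα = 98.0
Slice 7: Δl = 1.9/cos48.8° = 2.885 m; N'_7 = 42·cos48.8° − 2·2.885 = 21.9; c'Δl = 24.23; W sinα = 31.6
Σc'Δl = 150.7 kN/m; ΣN' = 696.8 kN/m; ΣW sinα = 430.2 kN/m
Resisting = 150.7 + 696.8·tan33.3° = 150.7 + 457.7 = 608.4 kN/m
FS = 608.4 / 430.2 = 1.414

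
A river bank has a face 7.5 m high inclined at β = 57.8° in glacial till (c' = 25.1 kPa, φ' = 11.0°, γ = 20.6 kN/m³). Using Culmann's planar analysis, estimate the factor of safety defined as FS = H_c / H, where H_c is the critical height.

FS = 1.71

H_c = (4c'/γ) · sinβ cosφ' / [1 − cos(β − φ')]
    = (4·25.1/20.6) · sin57.8°·cos11.0° / [1 − cos46.8°]
    = 4.874 · 0.8306 / 0.3155 = 12.83 m
FS = H_c / H = 12.83 / 7.5 = 1.711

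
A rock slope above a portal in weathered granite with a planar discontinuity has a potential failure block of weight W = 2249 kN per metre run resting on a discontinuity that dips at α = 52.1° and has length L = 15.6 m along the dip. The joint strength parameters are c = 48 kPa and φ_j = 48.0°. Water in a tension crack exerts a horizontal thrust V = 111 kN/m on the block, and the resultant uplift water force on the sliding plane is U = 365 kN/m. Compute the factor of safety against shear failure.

Resolving the block weight along and normal to the plane and applying the Mohr–Coulomb strength on the joint:
N' = W cosα − U − V sinα = 2249·cos52.1° − 365 − 111·sin52.1° = 928.9 kN/m
Driving force T = W sinα + V cosα = 2249·sin52.1° + 111·cos52.1° = 1842.8 kN/m
Resisting force R = c·L + N'·tanφ_j = 48·15.6 + 928.9·tan48.0° = 748.8 + 1031.7 = 1780.5 kN/m
FS = R / T = 1780.5 / 1842.8 = 0.966

FS = 0.97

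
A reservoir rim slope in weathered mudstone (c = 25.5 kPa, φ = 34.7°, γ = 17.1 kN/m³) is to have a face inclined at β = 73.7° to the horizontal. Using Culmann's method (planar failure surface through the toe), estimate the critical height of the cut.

Culmann's analysis gives the critical failure plane at α_cr = (β + φ)/2 = (73.7 + 34.7)/2 = 54.2°, and the critical height
H_c = (4c/γ) · sinβ cosφ / [1 − cos(β − φ)]
    = (4·25.5/17.1) · sin73.7°·cos34.7° / [1 − cos(39.0°)]
    = 5.965 · 0.9598·0.8221 / [1 − 0.7771]
    = 5.965 · 0.7891 / 0.2229
    = 21.12 m

H_c = 21.12 m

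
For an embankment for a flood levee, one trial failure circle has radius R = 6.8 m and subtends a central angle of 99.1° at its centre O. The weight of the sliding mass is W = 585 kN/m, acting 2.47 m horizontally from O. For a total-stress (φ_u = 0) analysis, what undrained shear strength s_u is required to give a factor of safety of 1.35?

s_u = 24.4 kPa

FS = s_u·L_a·R / (W·d), so s_u = FS·W·d / (L_a·R).
Arc length L_a = R·θ = 6.8·(99.1°·π/180) = 6.8·1.7296 = 11.76 m
s_u = 1.35·585·2.47 / (11.76·6.8) = 1950.7 / 79.98 = 24.39 kPa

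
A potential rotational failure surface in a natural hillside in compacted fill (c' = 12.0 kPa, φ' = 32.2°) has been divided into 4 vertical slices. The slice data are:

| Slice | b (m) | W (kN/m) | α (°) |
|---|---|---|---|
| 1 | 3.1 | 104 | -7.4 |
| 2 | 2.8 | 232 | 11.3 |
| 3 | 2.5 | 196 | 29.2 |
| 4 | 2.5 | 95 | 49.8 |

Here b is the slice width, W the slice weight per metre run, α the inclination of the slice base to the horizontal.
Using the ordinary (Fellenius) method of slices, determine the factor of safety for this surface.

Ordinary method of slices: FS = Σ[c'·Δl_i + (W_i cosα_i)·tanφ'] / Σ W_i sinα_i, with Δl_i = b_i / cosα_i.
Slice 1: Δl = 3.1/cos(-7.4°) = 3.126 m; N'_1 = 104·cos(-7.4°) = 103.1; c'Δl = 37.51; W sinα = -13.4
Slice 2: Δl = 2.8/cos11.3° = 2.855 m; N'_2 = 232·cos11.3° = 227.5; c'Δl = 34.26; W sinα = 45.5
Slice 3: Δl = 2.5/cos29.2° = 2.864 m; N'_3 = 196·cos29.2° = 171.1; c'Δl = 34.37; W sinα = 95.6
Slice 4: Δl = 2.5/cos49.8° = 3.873 m; N'_4 = 95·cos49.8° = 61.3; c'Δl = 46.48; W sinα = 72.6
Σc'Δl = 152.6 kN/m; ΣN' = 563.0 kN/m; ΣW sinα = 200.2 kN/m
Resisting = 152.6 + 563.0·tan32.2° = 152.6 + 354.6 = 507.2 kN/m
FS = 507.2 / 200.2 = 2.533

FS = 2.53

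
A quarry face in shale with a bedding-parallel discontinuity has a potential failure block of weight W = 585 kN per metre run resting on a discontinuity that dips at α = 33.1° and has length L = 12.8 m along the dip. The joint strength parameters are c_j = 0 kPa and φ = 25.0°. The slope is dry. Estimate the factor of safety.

FS = 0.72

Resolving the block weight along and normal to the plane and applying the Mohr–Coulomb strength on the joint:
N' = W cosα = 585·cos33.1° = 490.1 kN/m
Driving force T = W sinα = 585·sin33.1° = 319.5 kN/m
Resisting force R = c_j·L + N'·tanφ = 0·12.8 + 490.1·tan25.0° = 0.0 + 228.5 = 228.5 kN/m
FS = R / T = 228.5 / 319.5 = 0.715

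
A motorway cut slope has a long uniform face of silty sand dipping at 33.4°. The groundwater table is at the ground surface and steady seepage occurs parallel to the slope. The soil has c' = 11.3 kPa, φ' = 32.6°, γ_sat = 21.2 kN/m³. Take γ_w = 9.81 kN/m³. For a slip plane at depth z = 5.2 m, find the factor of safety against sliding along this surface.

FS = 0.74

With seepage parallel to the slope and the water table at the surface, the effective normal stress on the slip plane uses the buoyant unit weight γ' = γ_sat − γ_w while the driving shear stress uses γ_sat:
FS = [c' + γ' z cos²β tanφ'] / [γ_sat z sinβ cosβ]
γ' = 21.2 − 9.81 = 11.39 kN/m³
Numerator = 11.3 + 11.39·5.2·cos²33.4°·tan32.6° = 11.3 + 11.39·5.2·0.6970·0.6395 = 37.700 kPa
Denominator = 21.2·5.2·sin33.4°·cos33.4° = 21.2·5.2·0.5505·0.8348 = 50.663 kPa
FS = 37.700 / 50.663 = 0.744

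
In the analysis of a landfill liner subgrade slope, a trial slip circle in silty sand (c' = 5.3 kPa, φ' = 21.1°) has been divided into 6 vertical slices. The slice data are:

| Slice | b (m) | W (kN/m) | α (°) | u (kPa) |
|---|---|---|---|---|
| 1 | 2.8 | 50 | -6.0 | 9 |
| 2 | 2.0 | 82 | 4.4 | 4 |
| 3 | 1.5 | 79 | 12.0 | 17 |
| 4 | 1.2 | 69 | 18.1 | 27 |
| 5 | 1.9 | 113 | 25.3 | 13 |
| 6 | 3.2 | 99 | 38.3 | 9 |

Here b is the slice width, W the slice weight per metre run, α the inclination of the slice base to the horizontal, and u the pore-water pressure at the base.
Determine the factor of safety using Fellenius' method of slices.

Ordinary method of slices: FS = Σ[c'·Δl_i + (W_i cosα_i − u_i·Δl_i)·tanφ'] / Σ W_i sinα_i, with Δl_i = b_i / cosα_i.
Slice 1: Δl = 2.8/cos(-6.0°) = 2.815 m; N'_1 = 50·cos(-6.0°) − 9·2.815 = 24.4; c'Δl = 14.92; W sinα = -5.2
Slice 2: Δl = 2.0/cos4.4° = 2.006 m; N'_2 = 82·cos4.4° − 4·2.006 = 73.7; c'Δl = 10.63; W sinα = 6.3
Slice 3: Δl = 1.5/cos12.0° = 1.534 m; N'_3 = 79·cos12.0° − 17·1.534 = 51.2; c'Δl = 8.13; W sinα = 16.4
Slice 4: Δl = 1.2/cos18.1° = 1.262 m; N'_4 = 69·cos18.1° − 27·1.262 = 31.5; c'Δl = 6.69; W sinα = 21.4
Slice 5: Δl = 1.9/cos25.3° = 2.102 m; N'_5 = 113·cos25.3° − 13·2.102 = 74.8; c'Δl = 11.14; W sinα = 48.3
Slice 6: Δl = 3.2/cos38.3° = 4.078 m; N'_6 = 99·cos38.3° − 9·4.078 = 41.0; c'Δl = 21.61; W sinα = 61.4
Σc'Δl = 73.1 kN/m; ΣN' = 296.7 kN/m; ΣW sinα = 148.6 kN/m
Resisting = 73.1 + 296.7·tan21.1° = 73.1 + 114.5 = 187.6 kN/m
FS = 187.6 / 148.6 = 1.263

FS = 1.26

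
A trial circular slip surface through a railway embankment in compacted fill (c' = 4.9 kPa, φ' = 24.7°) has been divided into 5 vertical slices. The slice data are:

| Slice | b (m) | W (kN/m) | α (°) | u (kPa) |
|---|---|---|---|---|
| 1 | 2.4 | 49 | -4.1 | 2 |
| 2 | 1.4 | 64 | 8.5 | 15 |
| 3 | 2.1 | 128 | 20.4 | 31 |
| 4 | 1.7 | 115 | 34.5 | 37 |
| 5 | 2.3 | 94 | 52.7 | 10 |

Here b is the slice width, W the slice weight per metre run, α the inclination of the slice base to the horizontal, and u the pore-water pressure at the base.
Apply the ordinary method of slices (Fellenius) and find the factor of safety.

Ordinary method of slices: FS = Σ[c'·Δl_i + (W_i cosα_i − u_i·Δl_i)·tanφ'] / Σ W_i sinα_i, with Δl_i = b_i / cosα_i.
Slice 1: Δl = 2.4/cos(-4.1°) = 2.406 m; N'_1 = 49·cos(-4.1°) − 2·2.406 = 44.1; c'Δl = 11.79; W sinα = -3.5
Slice 2: Δl = 1.4/cos8.5° = 1.416 m; N'_2 = 64·cos8.5° − 15·1.416 = 42.1; c'Δl = 6.94; W sinα = 9.5
Slice 3: Δl = 2.1/cos20.4° = 2.241 m; N'_3 = 128·cos20.4° − 31·2.241 = 50.5; c'Δl = 10.98; W sinα = 44.6
Slice 4: Δl = 1.7/cos34.5° = 2.063 m; N'_4 = 115·cos34.5° − 37·2.063 = 18.5; c'Δl = 10.11; W sinα = 65.1
Slice 5: Δl = 2.3/cos52.7° = 3.795 m; N'_5 = 94·cos52.7° − 10·3.795 = 19.0; c'Δl = 18.60; W sinα = 74.8
Σc'Δl = 58.4 kN/m; ΣN' = 174.1 kN/m; ΣW sinα = 190.5 kN/m
Resisting = 58.4 + 174.1·tan24.7° = 58.4 + 80.1 = 138.5 kN/m
FS = 138.5 / 190.5 = 0.727

FS = 0.73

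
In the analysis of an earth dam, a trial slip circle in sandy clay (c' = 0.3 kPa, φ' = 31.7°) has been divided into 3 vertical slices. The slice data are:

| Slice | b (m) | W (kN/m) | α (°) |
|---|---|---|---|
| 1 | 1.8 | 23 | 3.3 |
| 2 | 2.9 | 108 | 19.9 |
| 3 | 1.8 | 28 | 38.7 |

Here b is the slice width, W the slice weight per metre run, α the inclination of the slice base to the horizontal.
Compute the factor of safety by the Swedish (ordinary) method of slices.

Ordinary method of slices: FS = Σ[c'·Δl_i + (W_i cosα_i)·tanφ'] / Σ W_i sinα_i, with Δl_i = b_i / cosα_i.
Slice 1: Δl = 1.8/cos3.3° = 1.803 m; N'_1 = 23·cos3.3° = 23.0; c'Δl = 0.54; W sinα = 1.3
Slice 2: Δl = 2.9/cos19.9° = 3.084 m; N'_2 = 108·cos19.9° = 101.6; c'Δl = 0.93; W sinα = 36.8
Slice 3: Δl = 1.8/cos38.7° = 2.306 m; N'_3 = 28·cos38.7° = 21.9; c'Δl = 0.69; W sinα = 17.5
Σc'Δl = 2.2 kN/m; ΣN' = 146.4 kN/m; ΣW sinα = 55.6 kN/m
Resisting = 2.2 + 146.4·tan31.7° = 2.2 + 90.4 = 92.6 kN/m
FS = 92.6 / 55.6 = 1.665

FS = 1.66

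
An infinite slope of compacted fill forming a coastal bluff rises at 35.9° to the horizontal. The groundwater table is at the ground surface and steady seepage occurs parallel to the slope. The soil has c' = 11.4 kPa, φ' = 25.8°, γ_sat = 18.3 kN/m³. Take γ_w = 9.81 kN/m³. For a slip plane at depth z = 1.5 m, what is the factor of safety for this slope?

FS = 1.18

With seepage parallel to the slope and the water table at the surface, the effective normal stress on the slip plane uses the buoyant unit weight γ' = γ_sat − γ_w while the driving shear stress uses γ_sat:
FS = [c' + γ' z cos²β tanφ'] / [γ_sat z sinβ cosβ]
γ' = 18.3 − 9.81 = 8.49 kN/m³
Numerator = 11.4 + 8.49·1.5·cos²35.9°·tan25.8° = 11.4 + 8.49·1.5·0.6562·0.4834 = 15.440 kPa
Denominator = 18.3·1.5·sin35.9°·cos35.9° = 18.3·1.5·0.5864·0.8100 = 13.038 kPa
FS = 15.440 / 13.038 = 1.184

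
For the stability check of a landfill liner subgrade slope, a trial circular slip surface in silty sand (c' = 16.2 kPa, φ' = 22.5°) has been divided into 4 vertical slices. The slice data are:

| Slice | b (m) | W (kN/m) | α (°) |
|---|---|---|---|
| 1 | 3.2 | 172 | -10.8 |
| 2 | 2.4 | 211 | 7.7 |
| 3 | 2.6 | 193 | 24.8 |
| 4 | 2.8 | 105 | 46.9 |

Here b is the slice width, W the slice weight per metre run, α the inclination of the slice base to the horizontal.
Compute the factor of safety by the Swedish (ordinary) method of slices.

FS = 3.02

Ordinary method of slices: FS = Σ[c'·Δl_i + (W_i cosα_i)·tanφ'] / Σ W_i sinα_i, with Δl_i = b_i / cosα_i.
Slice 1: Δl = 3.2/cos(-10.8°) = 3.258 m; N'_1 = 172·cos(-10.8°) = 169.0; c'Δl = 52.77; W sinα = -32.2
Slice 2: Δl = 2.4/cos7.7° = 2.422 m; N'_2 = 211·cos7.7° = 209.1; c'Δl = 39.23; W sinα = 28.3
Slice 3: Δl = 2.6/cos24.8° = 2.864 m; N'_3 = 193·cos24.8° = 175.2; c'Δl = 46.40; W sinα = 81.0
Slice 4: Δl = 2.8/cos46.9° = 4.098 m; N'_4 = 105·cos46.9° = 71.7; c'Δl = 66.39; W sinα = 76.7
Σc'Δl = 204.8 kN/m; ΣN' = 625.0 kN/m; ΣW sinα = 153.7 kN/m
Resisting = 204.8 + 625.0·tan22.5° = 204.8 + 258.9 = 463.7 kN/m
FS = 463.7 / 153.7 = 3.017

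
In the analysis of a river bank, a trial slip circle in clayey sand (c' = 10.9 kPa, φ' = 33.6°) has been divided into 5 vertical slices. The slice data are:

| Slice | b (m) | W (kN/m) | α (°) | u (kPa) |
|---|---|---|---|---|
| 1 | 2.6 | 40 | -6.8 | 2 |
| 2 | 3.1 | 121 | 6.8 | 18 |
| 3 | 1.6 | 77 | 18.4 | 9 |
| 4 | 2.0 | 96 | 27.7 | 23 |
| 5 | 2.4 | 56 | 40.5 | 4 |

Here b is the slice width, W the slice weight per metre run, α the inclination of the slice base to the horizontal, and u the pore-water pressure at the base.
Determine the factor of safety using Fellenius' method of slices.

Ordinary method of slices: FS = Σ[c'·Δl_i + (W_i cosα_i − u_i·Δl_i)·tanφ'] / Σ W_i sinα_i, with Δl_i = b_i / cosα_i.
Slice 1: Δl = 2.6/cos(-6.8°) = 2.618 m; N'_1 = 40·cos(-6.8°) − 2·2.618 = 34.5; c'Δl = 28.54; W sinα = -4.7
Slice 2: Δl = 3.1/cos6.8° = 3.122 m; N'_2 = 121·cos6.8° − 18·3.122 = 64.0; c'Δl = 34.03; W sinα = 14.3
Slice 3: Δl = 1.6/cos18.4° = 1.686 m; N'_3 = 77·cos18.4° − 9·1.686 = 57.9; c'Δl = 18.38; W sinα = 24.3
Slice 4: Δl = 2.0/cos27.7° = 2.259 m; N'_4 = 96·cos27.7° − 23·2.259 = 33.0; c'Δl = 24.62; W sinα = 44.6
Slice 5: Δl = 2.4/cos40.5° = 3.156 m; N'_5 = 56·cos40.5° − 4·3.156 = 30.0; c'Δl = 34.40; W sinα = 36.4
Σc'Δl = 140.0 kN/m; ΣN' = 219.3 kN/m; ΣW sinα = 114.9 kN/m
Resisting = 140.0 + 219.3·tan33.6° = 140.0 + 145.7 = 285.7 kN/m
FS = 285.7 / 114.9 = 2.487

FS = 2.49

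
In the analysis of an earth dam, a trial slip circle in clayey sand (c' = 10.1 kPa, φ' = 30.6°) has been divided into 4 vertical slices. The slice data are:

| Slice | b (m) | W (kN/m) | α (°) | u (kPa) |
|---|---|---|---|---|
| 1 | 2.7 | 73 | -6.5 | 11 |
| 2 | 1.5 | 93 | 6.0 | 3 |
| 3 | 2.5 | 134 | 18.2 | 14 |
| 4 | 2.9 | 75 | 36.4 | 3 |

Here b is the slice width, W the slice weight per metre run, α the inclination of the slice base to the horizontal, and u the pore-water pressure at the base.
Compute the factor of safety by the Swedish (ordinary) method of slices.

FS = 3.03

Ordinary method of slices: FS = Σ[c'·Δl_i + (W_i cosα_i − u_i·Δl_i)·tanφ'] / Σ W_i sinα_i, with Δl_i = b_i / cosα_i.
Slice 1: Δl = 2.7/cos(-6.5°) = 2.717 m; N'_1 = 73·cos(-6.5°) − 11·2.717 = 42.6; c'Δl = 27.45; W sinα = -8.3
Slice 2: Δl = 1.5/cos6.0° = 1.508 m; N'_2 = 93·cos6.0° − 3·1.508 = 88.0; c'Δl = 15.23; W sinα = 9.7
Slice 3: Δl = 2.5/cos18.2° = 2.632 m; N'_3 = 134·cos18.2° − 14·2.632 = 90.5; c'Δl = 26.58; W sinα = 41.9
Slice 4: Δl = 2.9/cos36.4° = 3.603 m; N'_4 = 75·cos36.4° − 3·3.603 = 49.6; c'Δl = 36.39; W sinα = 44.5
Σc'Δl = 105.6 kN/m; ΣN' = 270.6 kN/m; ΣW sinα = 87.8 kN/m
Resisting = 105.6 + 270.6·tan30.6° = 105.6 + 160.0 = 265.7 kN/m
FS = 265.7 / 87.8 = 3.026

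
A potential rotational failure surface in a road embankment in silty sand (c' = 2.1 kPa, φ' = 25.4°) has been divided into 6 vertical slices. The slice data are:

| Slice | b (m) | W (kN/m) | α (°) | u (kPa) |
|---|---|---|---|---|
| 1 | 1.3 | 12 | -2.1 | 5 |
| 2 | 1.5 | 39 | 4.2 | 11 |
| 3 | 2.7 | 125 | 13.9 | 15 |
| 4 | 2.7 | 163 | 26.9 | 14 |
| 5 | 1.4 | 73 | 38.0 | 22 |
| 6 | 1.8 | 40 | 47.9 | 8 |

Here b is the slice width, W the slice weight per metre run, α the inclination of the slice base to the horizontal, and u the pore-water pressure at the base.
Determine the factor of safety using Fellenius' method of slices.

FS = 0.77

Ordinary method of slices: FS = Σ[c'·Δl_i + (W_i cosα_i − u_i·Δl_i)·tanφ'] / Σ W_i sinα_i, with Δl_i = b_i / cosα_i.
Slice 1: Δl = 1.3/cos(-2.1°) = 1.301 m; N'_1 = 12·cos(-2.1°) − 5·1.301 = 5.5; c'Δl = 2.73; W sinα = -0.4
Slice 2: Δl = 1.5/cos4.2° = 1.504 m; N'_2 = 39·cos4.2° − 11·1.504 = 22.4; c'Δl = 3.16; W sinα = 2.9
Slice 3: Δl = 2.7/cos13.9° = 2.781 m; N'_3 = 125·cos13.9° − 15·2.781 = 79.6; c'Δl = 5.84; W sinα = 30.0
Slice 4: Δl = 2.7/cos26.9° = 3.028 m; N'_4 = 163·cos26.9° − 14·3.028 = 103.0; c'Δl = 6.36; W sinα = 73.7
Slice 5: Δl = 1.4/cos38.0° = 1.777 m; N'_5 = 73·cos38.0° − 22·1.777 = 18.4; c'Δl = 3.73; W sinα = 44.9
Slice 6: Δl = 1.8/cos47.9° = 2.685 m; N'_6 = 40·cos47.9° − 8·2.685 = 5.3; c'Δl = 5.64; W sinα = 29.7
Σc'Δl = 27.5 kN/m; ΣN' = 234.2 kN/m; ΣW sinα = 180.8 kN/m
Resisting = 27.5 + 234.2·tan25.4° = 27.5 + 111.2 = 138.7 kN/m
FS = 138.7 / 180.8 = 0.767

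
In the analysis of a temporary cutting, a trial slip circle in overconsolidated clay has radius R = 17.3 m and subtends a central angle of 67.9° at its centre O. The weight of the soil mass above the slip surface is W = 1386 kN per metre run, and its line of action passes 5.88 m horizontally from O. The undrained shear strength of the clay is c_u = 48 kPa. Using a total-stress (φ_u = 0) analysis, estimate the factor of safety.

Taking moments about the centre O, the resisting moment is provided by the undrained shear strength acting along the arc:
Arc length L_a = R·θ = 17.3·(67.9°·π/180) = 17.3·1.1851 = 20.50 m
M_R = c_u·L_a·R = 48·20.50·17.3 = 17024.7 kN·m/m
M_D = W·d = 1386·5.88 = 8149.7 kN·m/m
FS = M_R / M_D = 17024.7 / 8149.7 = 2.089

FS = 2.09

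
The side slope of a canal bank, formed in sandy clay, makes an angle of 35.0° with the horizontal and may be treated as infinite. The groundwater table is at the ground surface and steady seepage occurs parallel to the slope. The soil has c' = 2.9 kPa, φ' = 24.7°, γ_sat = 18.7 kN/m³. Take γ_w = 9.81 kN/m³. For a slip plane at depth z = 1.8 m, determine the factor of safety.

With seepage parallel to the slope and the water table at the surface, the effective normal stress on the slip plane uses the buoyant unit weight γ' = γ_sat − γ_w while the driving shear stress uses γ_sat:
FS = [c' + γ' z cos²β tanφ'] / [γ_sat z sinβ cosβ]
γ' = 18.7 − 9.81 = 8.89 kN/m³
Numerator = 2.9 + 8.89·1.8·cos²35.0°·tan24.7° = 2.9 + 8.89·1.8·0.6710·0.4599 = 7.839 kPa
Denominator = 18.7·1.8·sin35.0°·cos35.0° = 18.7·1.8·0.5736·0.8192 = 15.815 kPa
FS = 7.839 / 15.815 = 0.496

FS = 0.50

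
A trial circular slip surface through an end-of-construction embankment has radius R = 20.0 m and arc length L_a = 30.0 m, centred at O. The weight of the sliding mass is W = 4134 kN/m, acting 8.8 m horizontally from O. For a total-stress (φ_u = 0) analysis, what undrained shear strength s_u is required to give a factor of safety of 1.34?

FS = s_u·L_a·R / (W·d), so s_u = FS·W·d / (L_a·R).
s_u = 1.34·4134·8.8 / (30.00·20.0) = 48748.1 / 600.00 = 81.25 kPa

s_u = 81.2 kPa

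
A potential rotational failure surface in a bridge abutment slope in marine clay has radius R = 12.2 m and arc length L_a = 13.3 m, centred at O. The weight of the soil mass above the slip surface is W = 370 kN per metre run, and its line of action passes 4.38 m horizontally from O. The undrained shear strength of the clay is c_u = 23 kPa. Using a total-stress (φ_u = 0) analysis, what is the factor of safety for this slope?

Taking moments about the centre O, the resisting moment is provided by the undrained shear strength acting along the arc:
M_R = c_u·L_a·R = 23·13.30·12.2 = 3732.0 kN·m/m
M_D = W·d = 370·4.38 = 1620.6 kN·m/m
FS = M_R / M_D = 3732.0 / 1620.6 = 2.303

FS = 2.30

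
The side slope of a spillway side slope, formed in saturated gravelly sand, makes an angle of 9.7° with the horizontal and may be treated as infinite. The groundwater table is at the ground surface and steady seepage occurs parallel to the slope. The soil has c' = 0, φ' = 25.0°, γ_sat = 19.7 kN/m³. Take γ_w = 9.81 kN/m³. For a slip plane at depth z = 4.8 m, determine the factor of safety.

With seepage parallel to the slope and the water table at the surface, the effective normal stress on the slip plane uses the buoyant unit weight γ' = γ_sat − γ_w while the driving shear stress uses γ_sat:
FS = [c' + γ' z cos²β tanφ'] / [γ_sat z sinβ cosβ]
(For c' = 0 this reduces to FS = (γ'/γ_sat)·tanφ'/tanβ.)
γ' = 19.7 − 9.81 = 9.89 kN/m³
Numerator = 0.0 + 9.89·4.8·cos²9.7°·tan25.0° = 0.0 + 9.89·4.8·0.9716·0.4663 = 21.508 kPa
Denominator = 19.7·4.8·sin9.7°·cos9.7° = 19.7·4.8·0.1685·0.9857 = 15.705 kPa
FS = 21.508 / 15.705 = 1.370

FS = 1.37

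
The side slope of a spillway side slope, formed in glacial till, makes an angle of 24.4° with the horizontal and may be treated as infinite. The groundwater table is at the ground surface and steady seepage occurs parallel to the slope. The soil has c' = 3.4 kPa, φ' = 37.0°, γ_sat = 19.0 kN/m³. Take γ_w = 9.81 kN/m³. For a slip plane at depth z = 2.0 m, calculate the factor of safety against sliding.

FS = 1.04

With seepage parallel to the slope and the water table at the surface, the effective normal stress on the slip plane uses the buoyant unit weight γ' = γ_sat − γ_w while the driving shear stress uses γ_sat:
FS = [c' + γ' z cos²β tanφ'] / [γ_sat z sinβ cosβ]
γ' = 19.0 − 9.81 = 9.19 kN/m³
Numerator = 3.4 + 9.19·2.0·cos²24.4°·tan37.0° = 3.4 + 9.19·2.0·0.8293·0.7536 = 14.887 kPa
Denominator = 19.0·2.0·sin24.4°·cos24.4° = 19.0·2.0·0.4131·0.9107 = 14.296 kPa
FS = 14.887 / 14.296 = 1.041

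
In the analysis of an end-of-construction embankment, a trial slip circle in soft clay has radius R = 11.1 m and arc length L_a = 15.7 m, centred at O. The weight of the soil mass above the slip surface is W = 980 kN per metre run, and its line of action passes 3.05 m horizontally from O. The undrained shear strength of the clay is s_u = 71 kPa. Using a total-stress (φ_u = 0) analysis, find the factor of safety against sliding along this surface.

Taking moments about the centre O, the resisting moment is provided by the undrained shear strength acting along the arc:
M_R = s_u·L_a·R = 71·15.70·11.1 = 12373.2 kN·m/m
M_D = W·d = 980·3.05 = 2989.0 kN·m/m
FS = M_R / M_D = 12373.2 / 2989.0 = 4.140

FS = 4.14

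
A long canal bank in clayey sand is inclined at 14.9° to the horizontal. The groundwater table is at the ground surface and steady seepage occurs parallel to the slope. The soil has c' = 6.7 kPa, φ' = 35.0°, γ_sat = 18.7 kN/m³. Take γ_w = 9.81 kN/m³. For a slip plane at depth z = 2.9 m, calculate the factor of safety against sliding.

FS = 1.75

With seepage parallel to the slope and the water table at the surface, the effective normal stress on the slip plane uses the buoyant unit weight γ' = γ_sat − γ_w while the driving shear stress uses γ_sat:
FS = [c' + γ' z cos²β tanφ'] / [γ_sat z sinβ cosβ]
γ' = 18.7 − 9.81 = 8.89 kN/m³
Numerator = 6.7 + 8.89·2.9·cos²14.9°·tan35.0° = 6.7 + 8.89·2.9·0.9339·0.7002 = 23.558 kPa
Denominator = 18.7·2.9·sin14.9°·cos14.9° = 18.7·2.9·0.2571·0.9664 = 13.475 kPa
FS = 23.558 / 13.475 = 1.748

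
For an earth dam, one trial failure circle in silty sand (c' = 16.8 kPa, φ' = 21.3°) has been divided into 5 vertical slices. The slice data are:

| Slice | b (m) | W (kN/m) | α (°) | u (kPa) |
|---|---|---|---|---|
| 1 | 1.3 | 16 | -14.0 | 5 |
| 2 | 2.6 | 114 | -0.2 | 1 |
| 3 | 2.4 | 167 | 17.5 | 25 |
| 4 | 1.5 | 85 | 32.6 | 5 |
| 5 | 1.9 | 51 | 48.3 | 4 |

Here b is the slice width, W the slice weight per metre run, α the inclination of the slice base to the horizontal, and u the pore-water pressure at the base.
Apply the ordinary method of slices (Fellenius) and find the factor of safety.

FS = 2.34

Ordinary method of slices: FS = Σ[c'·Δl_i + (W_i cosα_i − u_i·Δl_i)·tanφ'] / Σ W_i sinα_i, with Δl_i = b_i / cosα_i.
Slice 1: Δl = 1.3/cos(-14.0°) = 1.340 m; N'_1 = 16·cos(-14.0°) − 5·1.340 = 8.8; c'Δl = 22.51; W sinα = -3.9
Slice 2: Δl = 2.6/cos(-0.2°) = 2.600 m; N'_2 = 114·cos(-0.2°) − 1·2.600 = 111.4; c'Δl = 43.68; W sinα = -0.4
Slice 3: Δl = 2.4/cos17.5° = 2.516 m; N'_3 = 167·cos17.5° − 25·2.516 = 96.4; c'Δl = 42.28; W sinα = 50.2
Slice 4: Δl = 1.5/cos32.6° = 1.781 m; N'_4 = 85·cos32.6° − 5·1.781 = 62.7; c'Δl = 29.91; W sinα = 45.8
Slice 5: Δl = 1.9/cos48.3° = 2.856 m; N'_5 = 51·cos48.3° − 4·2.856 = 22.5; c'Δl = 47.98; W sinα = 38.1
Σc'Δl = 186.4 kN/m; ΣN' = 301.8 kN/m; ΣW sinα = 129.8 kN/m
Resisting = 186.4 + 301.8·tan21.3° = 186.4 + 117.7 = 304.0 kN/m
FS = 304.0 / 129.8 = 2.342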